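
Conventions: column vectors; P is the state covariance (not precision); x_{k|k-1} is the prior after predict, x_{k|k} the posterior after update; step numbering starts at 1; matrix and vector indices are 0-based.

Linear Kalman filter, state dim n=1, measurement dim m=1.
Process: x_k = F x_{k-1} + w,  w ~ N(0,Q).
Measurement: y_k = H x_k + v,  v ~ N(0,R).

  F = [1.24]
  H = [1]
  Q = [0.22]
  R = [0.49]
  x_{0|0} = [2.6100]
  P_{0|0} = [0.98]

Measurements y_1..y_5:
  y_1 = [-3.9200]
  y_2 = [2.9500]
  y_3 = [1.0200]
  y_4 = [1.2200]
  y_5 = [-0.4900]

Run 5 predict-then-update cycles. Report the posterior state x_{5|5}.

x_post = [0.3672]

step 1: x^-=[3.2364]  P^-=[1.7268]  S=[2.2168]  K=[0.7790]  nu=[-7.1564]  x^+=[-2.3382]  P^+=[0.3817]
step 2: x^-=[-2.8994]  P^-=[0.8069]  S=[1.2969]  K=[0.6222]  nu=[5.8494]  x^+=[0.7400]  P^+=[0.3049]
step 3: x^-=[0.9175]  P^-=[0.6888]  S=[1.1788]  K=[0.5843]  nu=[0.1025]  x^+=[0.9774]  P^+=[0.2863]
step 4: x^-=[1.2120]  P^-=[0.6602]  S=[1.1502]  K=[0.5740]  nu=[0.0080]  x^+=[1.2166]  P^+=[0.2813]
step 5: x^-=[1.5086]  P^-=[0.6525]  S=[1.1425]  K=[0.5711]  nu=[-1.9986]  x^+=[0.3672]  P^+=[0.2798]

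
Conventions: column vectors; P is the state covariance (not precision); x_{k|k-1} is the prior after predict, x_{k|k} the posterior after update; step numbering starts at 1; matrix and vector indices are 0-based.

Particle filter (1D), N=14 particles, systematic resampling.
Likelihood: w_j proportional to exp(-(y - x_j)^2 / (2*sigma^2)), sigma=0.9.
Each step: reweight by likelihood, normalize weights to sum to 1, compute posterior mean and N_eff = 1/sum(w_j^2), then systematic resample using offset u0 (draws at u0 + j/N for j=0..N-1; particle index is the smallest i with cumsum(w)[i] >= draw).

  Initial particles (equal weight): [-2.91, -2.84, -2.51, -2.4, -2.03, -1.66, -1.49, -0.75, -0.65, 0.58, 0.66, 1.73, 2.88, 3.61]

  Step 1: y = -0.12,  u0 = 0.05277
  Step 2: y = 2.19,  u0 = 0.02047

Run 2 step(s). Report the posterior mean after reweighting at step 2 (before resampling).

step 1: w=[0.0021, 0.0027, 0.0075, 0.0103, 0.0269, 0.0591, 0.0802, 0.2000, 0.2149, 0.1888, 0.1755, 0.0309, 0.0010, 0.0000]  mean=-0.3373  Neff=6.0816  idx=[5, 6, 7, 7, 7, 8, 8, 8, 9, 9, 9, 10, 10, 11]
step 2: w=[0.0001, 0.0001, 0.0024, 0.0024, 0.0024, 0.0035, 0.0035, 0.0035, 0.1014, 0.1014, 0.1014, 0.1185, 0.1185, 0.4410]  mean=1.0833  Neff=3.9459  idx=[8, 8, 9, 10, 10, 11, 12, 12, 13, 13, 13, 13, 13, 13]

post_mean = 1.0833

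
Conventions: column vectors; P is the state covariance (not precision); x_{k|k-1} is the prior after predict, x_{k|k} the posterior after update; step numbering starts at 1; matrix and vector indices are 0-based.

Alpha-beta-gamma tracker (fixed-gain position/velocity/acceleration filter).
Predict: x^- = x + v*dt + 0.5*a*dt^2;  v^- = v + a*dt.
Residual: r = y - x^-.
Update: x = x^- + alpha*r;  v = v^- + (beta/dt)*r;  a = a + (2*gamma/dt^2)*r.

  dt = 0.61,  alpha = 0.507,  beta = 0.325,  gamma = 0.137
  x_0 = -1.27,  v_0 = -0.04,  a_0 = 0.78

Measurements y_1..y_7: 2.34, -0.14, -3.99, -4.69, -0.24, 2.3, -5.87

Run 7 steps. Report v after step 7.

v_post = 0.0031

step 1: x_pred=-1.1493  r=3.4893  x^+=0.6198  v^+=2.2948  a^+=3.3494
step 2: x_pred=2.6428  r=-2.7828  x^+=1.2319  v^+=2.8553  a^+=1.3002
step 3: x_pred=3.2156  r=-7.2056  x^+=-0.4377  v^+=-0.1906  a^+=-4.0057
step 4: x_pred=-1.2992  r=-3.3908  x^+=-3.0183  v^+=-4.4406  a^+=-6.5026
step 5: x_pred=-6.9369  r=6.6969  x^+=-3.5416  v^+=-4.8392  a^+=-1.5712
step 6: x_pred=-6.7858  r=9.0858  x^+=-2.1793  v^+=-0.9568  a^+=5.1192
step 7: x_pred=-1.8105  r=-4.0595  x^+=-3.8687  v^+=0.0031  a^+=2.1300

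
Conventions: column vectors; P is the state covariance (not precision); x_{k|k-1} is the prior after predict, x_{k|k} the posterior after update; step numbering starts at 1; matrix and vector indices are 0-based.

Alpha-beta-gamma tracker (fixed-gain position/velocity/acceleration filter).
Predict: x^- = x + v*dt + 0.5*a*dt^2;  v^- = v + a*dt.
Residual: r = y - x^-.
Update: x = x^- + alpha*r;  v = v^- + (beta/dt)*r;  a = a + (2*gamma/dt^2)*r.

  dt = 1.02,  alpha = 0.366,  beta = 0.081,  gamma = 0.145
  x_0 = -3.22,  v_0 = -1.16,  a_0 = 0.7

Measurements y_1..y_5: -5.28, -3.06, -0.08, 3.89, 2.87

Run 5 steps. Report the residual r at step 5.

resid = -3.4176

step 1: x_pred=-4.0391  r=-1.2409  x^+=-4.4932  v^+=-0.5445  a^+=0.3541
step 2: x_pred=-4.8645  r=1.8045  x^+=-4.2040  v^+=-0.0401  a^+=0.8571
step 3: x_pred=-3.7991  r=3.7191  x^+=-2.4379  v^+=1.1295  a^+=1.8937
step 4: x_pred=-0.3007  r=4.1907  x^+=1.2331  v^+=3.3939  a^+=3.0618
step 5: x_pred=6.2876  r=-3.4176  x^+=5.0368  v^+=6.2455  a^+=2.1092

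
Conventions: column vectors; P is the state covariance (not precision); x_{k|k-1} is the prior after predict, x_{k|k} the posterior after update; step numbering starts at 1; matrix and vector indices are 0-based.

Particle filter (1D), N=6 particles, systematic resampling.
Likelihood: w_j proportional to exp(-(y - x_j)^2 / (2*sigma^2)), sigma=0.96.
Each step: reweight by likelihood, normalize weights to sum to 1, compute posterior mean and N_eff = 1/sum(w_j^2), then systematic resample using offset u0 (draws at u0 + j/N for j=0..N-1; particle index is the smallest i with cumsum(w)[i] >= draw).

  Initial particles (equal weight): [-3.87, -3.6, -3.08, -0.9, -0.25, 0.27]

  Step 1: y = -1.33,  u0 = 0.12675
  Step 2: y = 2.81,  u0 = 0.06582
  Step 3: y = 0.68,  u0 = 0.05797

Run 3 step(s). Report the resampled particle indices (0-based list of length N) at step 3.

resampled_idx = [0, 1, 2, 3, 4, 5]

step 1: w=[0.0154, 0.0311, 0.0966, 0.4601, 0.2701, 0.1268]  mean=-0.9160  Neff=3.2129  idx=[2, 3, 3, 4, 4, 5]
step 2: w=[0.0000, 0.0131, 0.0131, 0.1421, 0.1421, 0.6897]  mean=0.0917  Neff=1.9364  idx=[3, 4, 5, 5, 5, 5]
step 3: w=[0.1276, 0.1276, 0.1862, 0.1862, 0.1862, 0.1862]  mean=0.1373  Neff=5.8395  idx=[0, 1, 2, 3, 4, 5]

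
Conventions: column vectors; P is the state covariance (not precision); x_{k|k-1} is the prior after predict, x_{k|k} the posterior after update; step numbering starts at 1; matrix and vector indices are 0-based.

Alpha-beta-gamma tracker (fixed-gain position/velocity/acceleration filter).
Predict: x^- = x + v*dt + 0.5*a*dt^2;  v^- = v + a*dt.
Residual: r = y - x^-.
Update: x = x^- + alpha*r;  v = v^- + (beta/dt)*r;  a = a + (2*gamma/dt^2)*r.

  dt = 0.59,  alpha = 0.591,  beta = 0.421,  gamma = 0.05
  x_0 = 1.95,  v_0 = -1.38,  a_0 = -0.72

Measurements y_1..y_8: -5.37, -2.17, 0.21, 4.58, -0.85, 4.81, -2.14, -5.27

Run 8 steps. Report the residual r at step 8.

step 1: x_pred=1.0105  r=-6.3805  x^+=-2.7604  v^+=-6.3577  a^+=-2.5529
step 2: x_pred=-6.9557  r=4.7857  x^+=-4.1274  v^+=-4.4490  a^+=-1.1781
step 3: x_pred=-6.9573  r=7.1673  x^+=-2.7214  v^+=-0.0298  a^+=0.8809
step 4: x_pred=-2.5857  r=7.1657  x^+=1.6492  v^+=5.6031  a^+=2.9394
step 5: x_pred=5.4666  r=-6.3166  x^+=1.7335  v^+=2.8300  a^+=1.1248
step 6: x_pred=3.5990  r=1.2110  x^+=4.3147  v^+=4.3577  a^+=1.4727
step 7: x_pred=7.1421  r=-9.2821  x^+=1.6564  v^+=-1.3967  a^+=-1.1938
step 8: x_pred=0.6245  r=-5.8945  x^+=-2.8591  v^+=-6.3072  a^+=-2.8872

resid = -5.8945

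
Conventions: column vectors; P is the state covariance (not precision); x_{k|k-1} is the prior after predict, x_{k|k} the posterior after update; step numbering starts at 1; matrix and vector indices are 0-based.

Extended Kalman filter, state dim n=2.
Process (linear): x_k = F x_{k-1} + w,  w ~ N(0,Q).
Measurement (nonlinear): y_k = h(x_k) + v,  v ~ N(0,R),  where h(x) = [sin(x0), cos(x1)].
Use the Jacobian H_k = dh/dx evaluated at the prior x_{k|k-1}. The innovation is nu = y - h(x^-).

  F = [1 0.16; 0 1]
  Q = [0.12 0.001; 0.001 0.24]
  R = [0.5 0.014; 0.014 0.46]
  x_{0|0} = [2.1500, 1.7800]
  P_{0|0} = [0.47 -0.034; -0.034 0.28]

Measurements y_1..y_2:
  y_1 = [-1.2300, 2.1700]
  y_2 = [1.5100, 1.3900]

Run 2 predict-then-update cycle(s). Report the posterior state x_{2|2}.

step 1: x^-=[2.4348, 1.7800]  P^-=[0.5863 0.0118; 0.0118 0.5200]  H_jac=[-0.7604 0.0000; 0.0000 -0.9782]  S=[0.8390 0.0228; 0.0228 0.9576]  K=[-0.5314 0.0006; 0.0037 -0.5313]  nu=[-1.8794, 2.3777]  x^+=[3.4349, 0.5098]  P^+=[0.3494 0.0073; 0.0073 0.2498]
step 2: x^-=[3.5164, 0.5098]  P^-=[0.4781 0.0483; 0.0483 0.4898]  H_jac=[-0.9306 0.0000; 0.0000 -0.4880]  S=[0.9140 0.0359; 0.0359 0.5766]  K=[-0.4864 -0.0106; -0.0330 -0.4124]  nu=[1.8761, 0.5171]  x^+=[2.5985, 0.2346]  P^+=[0.2615 0.0239; 0.0239 0.3897]

x_post = [2.5985, 0.2346]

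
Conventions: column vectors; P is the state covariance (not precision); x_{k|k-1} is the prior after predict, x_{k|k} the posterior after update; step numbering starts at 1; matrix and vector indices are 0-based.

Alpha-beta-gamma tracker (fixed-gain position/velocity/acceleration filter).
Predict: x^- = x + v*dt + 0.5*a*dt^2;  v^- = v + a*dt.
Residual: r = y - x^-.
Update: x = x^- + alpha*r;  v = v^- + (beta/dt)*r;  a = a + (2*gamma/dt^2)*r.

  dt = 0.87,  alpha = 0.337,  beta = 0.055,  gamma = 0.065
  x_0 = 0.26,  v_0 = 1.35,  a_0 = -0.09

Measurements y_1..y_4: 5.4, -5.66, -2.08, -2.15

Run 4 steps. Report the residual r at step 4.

step 1: x_pred=1.4004  r=3.9996  x^+=2.7483  v^+=1.5245  a^+=0.5969
step 2: x_pred=4.3006  r=-9.9606  x^+=0.9438  v^+=1.4142  a^+=-1.1138
step 3: x_pred=1.7527  r=-3.8327  x^+=0.4611  v^+=0.2029  a^+=-1.7721
step 4: x_pred=-0.0331  r=-2.1169  x^+=-0.7465  v^+=-1.4727  a^+=-2.1357

resid = -2.1169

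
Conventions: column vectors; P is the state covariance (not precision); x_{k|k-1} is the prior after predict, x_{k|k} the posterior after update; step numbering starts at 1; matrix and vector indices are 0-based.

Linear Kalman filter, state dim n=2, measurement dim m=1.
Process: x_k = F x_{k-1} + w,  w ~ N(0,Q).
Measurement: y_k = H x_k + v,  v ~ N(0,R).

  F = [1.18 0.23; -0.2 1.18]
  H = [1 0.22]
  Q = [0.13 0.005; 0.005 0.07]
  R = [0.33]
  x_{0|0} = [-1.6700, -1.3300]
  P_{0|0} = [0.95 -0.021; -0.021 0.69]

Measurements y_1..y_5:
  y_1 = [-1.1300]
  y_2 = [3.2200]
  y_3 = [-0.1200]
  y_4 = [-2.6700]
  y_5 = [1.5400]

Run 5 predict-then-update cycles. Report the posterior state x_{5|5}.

step 1: x^-=[-2.2765, -1.2354]  P^-=[1.4779 -0.0602; -0.0602 1.0787]  S=[1.8336]  K=[0.7988; 0.0966]  nu=[1.4183]  x^+=[-1.1436, -1.0984]  P^+=[0.3080 -0.2017; -0.2017 1.0616]
step 2: x^-=[-1.6021, -1.0674]  P^-=[0.5055 -0.0511; -0.0511 1.6556]  S=[0.8931]  K=[0.5534; 0.3506]  nu=[5.0569]  x^+=[1.1963, 0.7055]  P^+=[0.2320 -0.2244; -0.2244 1.5458]
step 3: x^-=[1.5740, 0.5933]  P^-=[0.4130 0.0677; 0.0677 2.3376]  S=[0.8859]  K=[0.4830; 0.6569]  nu=[-1.8245]  x^+=[0.6928, -0.6052]  P^+=[0.2063 -0.2134; -0.2134 1.9553]
step 4: x^-=[0.6783, -0.8527]  P^-=[0.4049 0.1997; 0.1997 2.9016]  S=[0.9632]  K=[0.4660; 0.8700]  nu=[-3.1607]  x^+=[-0.7945, -3.6026]  P^+=[0.1958 -0.1908; -0.1908 2.1725]
step 5: x^-=[-1.7662, -4.0922]  P^-=[0.4139 0.2915; 0.2915 3.1929]  S=[1.0267]  K=[0.4656; 0.9681]  nu=[4.2064]  x^+=[0.1924, -0.0201]  P^+=[0.1913 -0.1713; -0.1713 2.2307]

x_post = [0.1924, -0.0201]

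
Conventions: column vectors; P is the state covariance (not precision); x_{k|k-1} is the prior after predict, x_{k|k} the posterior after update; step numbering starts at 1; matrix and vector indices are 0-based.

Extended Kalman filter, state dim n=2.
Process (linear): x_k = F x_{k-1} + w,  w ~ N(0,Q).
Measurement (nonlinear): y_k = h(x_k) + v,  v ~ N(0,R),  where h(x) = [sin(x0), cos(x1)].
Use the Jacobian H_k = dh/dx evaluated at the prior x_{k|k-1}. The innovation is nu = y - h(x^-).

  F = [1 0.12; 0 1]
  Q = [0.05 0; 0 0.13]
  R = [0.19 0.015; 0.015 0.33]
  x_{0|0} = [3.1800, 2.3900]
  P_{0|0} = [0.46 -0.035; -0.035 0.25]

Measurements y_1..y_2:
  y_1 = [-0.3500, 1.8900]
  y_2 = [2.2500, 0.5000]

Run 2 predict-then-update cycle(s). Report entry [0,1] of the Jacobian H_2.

step 1: x^-=[3.4668, 2.3900]  P^-=[0.5052 -0.0050; -0.0050 0.3800]  H_jac=[-0.9476 0.0000; 0.0000 -0.6828]  S=[0.6436 0.0118; 0.0118 0.5072]  K=[-0.7442 0.0240; 0.0167 -0.5120]  nu=[-0.0305, 2.6206]  x^+=[3.5524, 1.0478]  P^+=[0.1488 0.0048; 0.0048 0.2471]
step 2: x^-=[3.6781, 1.0478]  P^-=[0.2035 0.0344; 0.0344 0.3771]  H_jac=[-0.8595 0.0000; 0.0000 -0.8663]  S=[0.3404 0.0406; 0.0406 0.6130]  K=[-0.5122 -0.0147; -0.0235 -0.5313]  nu=[2.7611, 0.0005]  x^+=[2.2637, 0.9827]  P^+=[0.1135 0.0145; 0.0145 0.2028]

H_jac[0,1] = 0.0000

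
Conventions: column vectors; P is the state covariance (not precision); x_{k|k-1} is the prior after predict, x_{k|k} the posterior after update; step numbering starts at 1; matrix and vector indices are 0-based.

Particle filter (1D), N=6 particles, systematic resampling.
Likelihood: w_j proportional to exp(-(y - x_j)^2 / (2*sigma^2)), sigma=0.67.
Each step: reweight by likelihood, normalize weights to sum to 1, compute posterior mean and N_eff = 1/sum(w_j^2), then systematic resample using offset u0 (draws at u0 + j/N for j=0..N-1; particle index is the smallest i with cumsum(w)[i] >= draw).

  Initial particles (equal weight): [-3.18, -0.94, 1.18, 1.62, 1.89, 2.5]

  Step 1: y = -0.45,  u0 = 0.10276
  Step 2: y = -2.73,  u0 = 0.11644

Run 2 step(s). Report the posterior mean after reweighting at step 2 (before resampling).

step 1: w=[0.0003, 0.9241, 0.0626, 0.0102, 0.0027, 0.0001]  mean=-0.7739  Neff=1.1655  idx=[1, 1, 1, 1, 1, 2]
step 2: w=[0.2000, 0.2000, 0.2000, 0.2000, 0.2000, 0.0000]  mean=-0.9400  Neff=5.0000  idx=[0, 1, 2, 3, 3, 4]

post_mean = -0.9400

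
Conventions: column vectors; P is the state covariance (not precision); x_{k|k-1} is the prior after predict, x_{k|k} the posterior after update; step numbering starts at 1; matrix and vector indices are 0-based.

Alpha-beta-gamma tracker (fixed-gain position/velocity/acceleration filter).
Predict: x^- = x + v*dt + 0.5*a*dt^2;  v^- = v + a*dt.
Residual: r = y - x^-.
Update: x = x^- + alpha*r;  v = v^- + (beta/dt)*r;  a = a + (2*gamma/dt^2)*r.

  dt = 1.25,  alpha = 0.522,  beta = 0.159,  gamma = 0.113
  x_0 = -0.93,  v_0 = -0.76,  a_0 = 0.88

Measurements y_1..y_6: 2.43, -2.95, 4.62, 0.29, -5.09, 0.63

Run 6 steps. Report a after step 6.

a_post = -2.0243

step 1: x_pred=-1.1925  r=3.6225  x^+=0.6984  v^+=0.8008  a^+=1.4040
step 2: x_pred=2.7963  r=-5.7463  x^+=-0.2033  v^+=1.8248  a^+=0.5728
step 3: x_pred=2.5252  r=2.0948  x^+=3.6187  v^+=2.8073  a^+=0.8758
step 4: x_pred=7.8120  r=-7.5220  x^+=3.8855  v^+=2.9452  a^+=-0.2122
step 5: x_pred=7.4013  r=-12.4913  x^+=0.8808  v^+=1.0911  a^+=-2.0189
step 6: x_pred=0.6675  r=-0.0375  x^+=0.6479  v^+=-1.4373  a^+=-2.0243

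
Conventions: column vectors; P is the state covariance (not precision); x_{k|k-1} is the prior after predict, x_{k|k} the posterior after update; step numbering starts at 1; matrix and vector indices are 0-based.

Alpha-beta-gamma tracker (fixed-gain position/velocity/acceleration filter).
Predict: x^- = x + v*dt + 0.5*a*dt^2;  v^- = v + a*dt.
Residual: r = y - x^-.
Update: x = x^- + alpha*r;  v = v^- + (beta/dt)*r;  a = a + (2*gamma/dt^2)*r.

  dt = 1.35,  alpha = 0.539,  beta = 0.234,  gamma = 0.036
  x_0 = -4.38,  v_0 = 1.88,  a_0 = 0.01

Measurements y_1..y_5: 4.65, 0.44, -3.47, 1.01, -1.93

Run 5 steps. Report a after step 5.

step 1: x_pred=-1.8329  r=6.4829  x^+=1.6614  v^+=3.0172  a^+=0.2661
step 2: x_pred=5.9771  r=-5.5371  x^+=2.9926  v^+=2.4167  a^+=0.0474
step 3: x_pred=6.2983  r=-9.7683  x^+=1.0332  v^+=0.7875  a^+=-0.3385
step 4: x_pred=1.7878  r=-0.7778  x^+=1.3685  v^+=0.1956  a^+=-0.3693
step 5: x_pred=1.2961  r=-3.2261  x^+=-0.4428  v^+=-0.8621  a^+=-0.4967

a_post = -0.4967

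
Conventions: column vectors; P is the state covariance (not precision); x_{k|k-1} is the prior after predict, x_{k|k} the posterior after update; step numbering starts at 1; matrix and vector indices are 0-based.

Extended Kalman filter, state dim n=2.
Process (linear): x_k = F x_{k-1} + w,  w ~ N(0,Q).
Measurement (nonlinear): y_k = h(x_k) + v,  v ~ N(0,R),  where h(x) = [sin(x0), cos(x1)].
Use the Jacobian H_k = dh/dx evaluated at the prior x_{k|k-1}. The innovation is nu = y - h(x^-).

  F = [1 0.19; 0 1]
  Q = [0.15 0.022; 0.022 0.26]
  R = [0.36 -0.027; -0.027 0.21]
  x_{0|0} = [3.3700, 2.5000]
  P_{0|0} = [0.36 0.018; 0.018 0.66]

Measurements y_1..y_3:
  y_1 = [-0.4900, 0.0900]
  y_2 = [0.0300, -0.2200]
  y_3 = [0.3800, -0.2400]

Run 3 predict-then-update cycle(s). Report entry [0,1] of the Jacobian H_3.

H_jac[0,1] = 0.0000

step 1: x^-=[3.8450, 2.5000]  P^-=[0.5407 0.1654; 0.1654 0.9200]  H_jac=[-0.7626 0.0000; 0.0000 -0.5985]  S=[0.6745 0.0485; 0.0485 0.5395]  K=[-0.6021 -0.1294; -0.1144 -1.0103]  nu=[0.1568, 0.8911]  x^+=[3.6353, 1.5818]  P^+=[0.2796 0.0182; 0.0182 0.3493]
step 2: x^-=[3.9358, 1.5818]  P^-=[0.4492 0.1066; 0.1066 0.6093]  H_jac=[-0.7008 0.0000; 0.0000 -0.9999]  S=[0.5806 0.0477; 0.0477 0.8193]  K=[-0.5340 -0.0990; -0.0679 -0.7398]  nu=[0.7433, -0.2090]  x^+=[3.5596, 1.6859]  P^+=[0.2705 0.0064; 0.0064 0.1535]
step 3: x^-=[3.8799, 1.6859]  P^-=[0.4285 0.0575; 0.0575 0.4135]  H_jac=[-0.7396 0.0000; 0.0000 -0.9934]  S=[0.5944 0.0153; 0.0153 0.6181]  K=[-0.5311 -0.0794; -0.0546 -0.6633]  nu=[1.0530, -0.1251]  x^+=[3.3306, 1.7115]  P^+=[0.2556 0.0023; 0.0023 0.1387]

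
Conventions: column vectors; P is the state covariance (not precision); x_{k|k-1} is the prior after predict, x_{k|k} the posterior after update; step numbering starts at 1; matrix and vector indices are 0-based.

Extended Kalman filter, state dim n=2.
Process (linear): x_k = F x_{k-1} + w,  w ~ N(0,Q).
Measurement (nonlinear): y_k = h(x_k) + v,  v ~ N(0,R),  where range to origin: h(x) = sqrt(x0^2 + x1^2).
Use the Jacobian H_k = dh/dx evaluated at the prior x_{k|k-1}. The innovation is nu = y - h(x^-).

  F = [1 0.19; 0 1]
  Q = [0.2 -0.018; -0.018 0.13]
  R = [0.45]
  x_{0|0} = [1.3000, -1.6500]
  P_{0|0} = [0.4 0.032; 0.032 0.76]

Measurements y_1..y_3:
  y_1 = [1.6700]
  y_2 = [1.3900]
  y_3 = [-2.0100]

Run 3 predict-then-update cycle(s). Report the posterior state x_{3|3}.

x_post = [0.7019, 0.3101]

step 1: x^-=[0.9865, -1.6500]  P^-=[0.6396 0.1584; 0.1584 0.8900]  H_jac=[0.5132 -0.8583]  S=[1.1345]  K=[0.1695; -0.6017]  nu=[-0.2524]  x^+=[0.9437, -1.4981]  P^+=[0.6070 0.2741; 0.2741 0.4793]
step 2: x^-=[0.6591, -1.4981]  P^-=[0.9285 0.3471; 0.3471 0.6093]  H_jac=[0.4027 -0.9153]  S=[0.8552]  K=[0.0656; -0.4887]  nu=[-0.2467]  x^+=[0.6429, -1.3776]  P^+=[0.9248 0.3746; 0.3746 0.4051]
step 3: x^-=[0.3812, -1.3776]  P^-=[1.2817 0.4335; 0.4335 0.5351]  H_jac=[0.2667 -0.9638]  S=[0.8153]  K=[-0.0933; -0.4907]  nu=[-3.4393]  x^+=[0.7019, 0.3101]  P^+=[1.2747 0.3962; 0.3962 0.3387]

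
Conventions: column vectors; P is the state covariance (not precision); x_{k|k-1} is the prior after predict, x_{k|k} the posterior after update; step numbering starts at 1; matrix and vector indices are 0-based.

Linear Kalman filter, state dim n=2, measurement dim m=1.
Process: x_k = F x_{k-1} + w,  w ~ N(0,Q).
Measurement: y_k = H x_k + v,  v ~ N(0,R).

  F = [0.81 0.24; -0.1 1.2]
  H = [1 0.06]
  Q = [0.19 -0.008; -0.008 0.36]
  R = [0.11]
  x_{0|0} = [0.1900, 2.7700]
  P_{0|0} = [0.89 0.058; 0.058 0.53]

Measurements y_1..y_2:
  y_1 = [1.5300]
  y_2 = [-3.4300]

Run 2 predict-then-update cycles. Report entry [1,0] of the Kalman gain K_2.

K[1,0] = 0.8262

step 1: x^-=[0.8187, 3.3050]  P^-=[0.8270 0.1275; 0.1275 1.1182]  S=[0.9563]  K=[0.8728; 0.2035]  nu=[0.5130]  x^+=[1.2664, 3.4094]  P^+=[0.0985 -0.0423; -0.0423 1.0786]
step 2: x^-=[1.8441, 3.9646]  P^-=[0.3003 0.2545; 0.2545 1.9243]  S=[0.4478]  K=[0.7048; 0.8262]  nu=[-5.5119]  x^+=[-2.0406, -0.5895]  P^+=[0.0779 -0.0062; -0.0062 1.6186]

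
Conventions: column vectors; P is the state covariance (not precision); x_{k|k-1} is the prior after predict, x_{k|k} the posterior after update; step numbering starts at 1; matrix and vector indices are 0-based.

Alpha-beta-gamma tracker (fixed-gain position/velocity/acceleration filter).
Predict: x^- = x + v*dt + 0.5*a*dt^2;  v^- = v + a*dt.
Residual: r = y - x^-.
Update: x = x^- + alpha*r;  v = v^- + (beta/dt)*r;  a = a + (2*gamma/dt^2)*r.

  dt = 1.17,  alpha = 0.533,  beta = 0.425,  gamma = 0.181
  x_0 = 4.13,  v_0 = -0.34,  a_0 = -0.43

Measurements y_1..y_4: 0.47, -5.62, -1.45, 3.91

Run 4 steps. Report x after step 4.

step 1: x_pred=3.4379  r=-2.9679  x^+=1.8560  v^+=-1.9212  a^+=-1.2148
step 2: x_pred=-1.2233  r=-4.3967  x^+=-3.5667  v^+=-4.9396  a^+=-2.3775
step 3: x_pred=-10.9734  r=9.5234  x^+=-5.8974  v^+=-4.2620  a^+=0.1409
step 4: x_pred=-10.7876  r=14.6976  x^+=-2.9538  v^+=1.2417  a^+=4.0276

x_post = -2.9538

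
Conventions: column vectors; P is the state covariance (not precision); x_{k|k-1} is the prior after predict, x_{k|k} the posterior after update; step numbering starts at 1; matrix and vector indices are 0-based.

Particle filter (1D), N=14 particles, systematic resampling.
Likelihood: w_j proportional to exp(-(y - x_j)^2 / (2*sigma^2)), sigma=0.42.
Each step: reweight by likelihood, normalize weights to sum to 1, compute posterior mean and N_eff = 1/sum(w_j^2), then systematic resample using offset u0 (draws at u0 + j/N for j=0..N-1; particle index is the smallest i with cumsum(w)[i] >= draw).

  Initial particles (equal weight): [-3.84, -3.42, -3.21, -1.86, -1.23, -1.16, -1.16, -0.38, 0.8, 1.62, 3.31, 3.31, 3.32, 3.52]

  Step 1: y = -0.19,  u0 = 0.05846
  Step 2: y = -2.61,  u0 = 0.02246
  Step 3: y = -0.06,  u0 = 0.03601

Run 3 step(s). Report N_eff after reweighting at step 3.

step 1: w=[0.0000, 0.0000, 0.0000, 0.0003, 0.0405, 0.0604, 0.0604, 0.7844, 0.0540, 0.0001, 0.0000, 0.0000, 0.0000, 0.0000]  mean=-0.4452  Neff=1.5947  idx=[5, 6, 7, 7, 7, 7, 7, 7, 7, 7, 7, 7, 7, 8]
step 2: w=[0.4992, 0.4992, 0.0001, 0.0001, 0.0001, 0.0001, 0.0001, 0.0001, 0.0001, 0.0001, 0.0001, 0.0001, 0.0001, 0.0000]  mean=-1.1587  Neff=2.0064  idx=[0, 0, 0, 0, 0, 0, 0, 1, 1, 1, 1, 1, 1, 1]
step 3: w=[0.0714, 0.0714, 0.0714, 0.0714, 0.0714, 0.0714, 0.0714, 0.0714, 0.0714, 0.0714, 0.0714, 0.0714, 0.0714, 0.0714]  mean=-1.1600  Neff=14.0000  idx=[0, 1, 2, 3, 4, 5, 6, 7, 8, 9, 10, 11, 12, 13]

N_eff = 14.0000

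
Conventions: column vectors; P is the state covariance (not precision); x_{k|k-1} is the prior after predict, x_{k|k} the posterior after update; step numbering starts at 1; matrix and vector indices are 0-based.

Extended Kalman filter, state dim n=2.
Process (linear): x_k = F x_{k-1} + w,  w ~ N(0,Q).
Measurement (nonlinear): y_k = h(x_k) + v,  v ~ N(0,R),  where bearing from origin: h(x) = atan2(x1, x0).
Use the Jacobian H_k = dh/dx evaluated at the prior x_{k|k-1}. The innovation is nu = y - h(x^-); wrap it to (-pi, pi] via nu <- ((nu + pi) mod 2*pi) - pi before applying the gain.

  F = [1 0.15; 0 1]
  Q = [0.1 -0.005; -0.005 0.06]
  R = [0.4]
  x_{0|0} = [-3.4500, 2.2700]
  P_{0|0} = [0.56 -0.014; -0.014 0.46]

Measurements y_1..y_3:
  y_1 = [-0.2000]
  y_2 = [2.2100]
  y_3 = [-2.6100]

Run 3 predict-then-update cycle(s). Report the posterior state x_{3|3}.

step 1: x^-=[-3.1095, 2.2700]  P^-=[0.6662 0.0500; 0.0500 0.5200]  H_jac=[-0.1532 -0.2098]  S=[0.4417]  K=[-0.2547; -0.2643]  nu=[-2.7110]  x^+=[-2.4190, 2.9865]  P^+=[0.6375 0.0203; 0.0203 0.4891]
step 2: x^-=[-1.9710, 2.9865]  P^-=[0.7546 0.0886; 0.0886 0.5491]  H_jac=[-0.2332 -0.1539]  S=[0.4604]  K=[-0.4119; -0.2285]  nu=[0.0559]  x^+=[-1.9940, 2.9738]  P^+=[0.6765 0.0453; 0.0453 0.5251]
step 3: x^-=[-1.5479, 2.9738]  P^-=[0.8019 0.1191; 0.1191 0.5851]  H_jac=[-0.2646 -0.1377]  S=[0.4759]  K=[-0.4803; -0.2355]  nu=[1.6224]  x^+=[-2.3271, 2.5916]  P^+=[0.6921 0.0652; 0.0652 0.5587]

x_post = [-2.3271, 2.5916]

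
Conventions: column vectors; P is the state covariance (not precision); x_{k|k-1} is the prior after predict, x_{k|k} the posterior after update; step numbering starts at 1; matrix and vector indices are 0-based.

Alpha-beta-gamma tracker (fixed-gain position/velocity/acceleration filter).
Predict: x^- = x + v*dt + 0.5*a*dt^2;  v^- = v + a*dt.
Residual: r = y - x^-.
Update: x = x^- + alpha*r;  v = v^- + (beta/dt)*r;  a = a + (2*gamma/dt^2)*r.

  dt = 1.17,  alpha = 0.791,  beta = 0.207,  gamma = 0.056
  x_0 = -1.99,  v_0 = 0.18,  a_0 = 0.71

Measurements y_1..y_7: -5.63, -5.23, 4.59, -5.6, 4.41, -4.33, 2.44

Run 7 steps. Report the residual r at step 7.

step 1: x_pred=-1.2934  r=-4.3366  x^+=-4.7237  v^+=0.2435  a^+=0.3552
step 2: x_pred=-4.1957  r=-1.0343  x^+=-5.0138  v^+=0.4760  a^+=0.2706
step 3: x_pred=-4.2717  r=8.8617  x^+=2.7379  v^+=2.3604  a^+=0.9956
step 4: x_pred=6.1811  r=-11.7811  x^+=-3.1378  v^+=1.4410  a^+=0.0317
step 5: x_pred=-1.4301  r=5.8401  x^+=3.1894  v^+=2.5113  a^+=0.5095
step 6: x_pred=6.4764  r=-10.8064  x^+=-2.0715  v^+=1.1956  a^+=-0.3746
step 7: x_pred=-0.9291  r=3.3691  x^+=1.7359  v^+=1.3533  a^+=-0.0990

resid = 3.3691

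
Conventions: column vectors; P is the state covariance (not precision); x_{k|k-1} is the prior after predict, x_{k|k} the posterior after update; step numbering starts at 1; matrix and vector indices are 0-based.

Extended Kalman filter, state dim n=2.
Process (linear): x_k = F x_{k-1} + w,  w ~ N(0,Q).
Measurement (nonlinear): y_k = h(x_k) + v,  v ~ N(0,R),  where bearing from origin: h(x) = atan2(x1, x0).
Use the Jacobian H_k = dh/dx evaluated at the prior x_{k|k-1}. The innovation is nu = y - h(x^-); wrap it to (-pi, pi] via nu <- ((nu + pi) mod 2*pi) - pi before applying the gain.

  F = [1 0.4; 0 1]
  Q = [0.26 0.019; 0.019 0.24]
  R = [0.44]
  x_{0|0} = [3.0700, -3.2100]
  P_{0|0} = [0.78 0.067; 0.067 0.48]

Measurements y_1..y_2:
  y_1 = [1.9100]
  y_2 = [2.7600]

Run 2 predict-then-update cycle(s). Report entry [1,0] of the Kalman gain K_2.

K[1,0] = 0.4960

step 1: x^-=[1.7860, -3.2100]  P^-=[1.1704 0.2780; 0.2780 0.7200]  H_jac=[0.2379 0.1324]  S=[0.5364]  K=[0.5877; 0.3010]  nu=[2.9731]  x^+=[3.5333, -2.3152]  P^+=[0.9851 0.1831; 0.1831 0.6714]
step 2: x^-=[2.6072, -2.3152]  P^-=[1.4991 0.4707; 0.4707 0.9114]  H_jac=[0.1904 0.2145]  S=[0.5747]  K=[0.6723; 0.4960]  nu=[-2.7970]  x^+=[0.7266, -3.7026]  P^+=[1.2393 0.2790; 0.2790 0.7700]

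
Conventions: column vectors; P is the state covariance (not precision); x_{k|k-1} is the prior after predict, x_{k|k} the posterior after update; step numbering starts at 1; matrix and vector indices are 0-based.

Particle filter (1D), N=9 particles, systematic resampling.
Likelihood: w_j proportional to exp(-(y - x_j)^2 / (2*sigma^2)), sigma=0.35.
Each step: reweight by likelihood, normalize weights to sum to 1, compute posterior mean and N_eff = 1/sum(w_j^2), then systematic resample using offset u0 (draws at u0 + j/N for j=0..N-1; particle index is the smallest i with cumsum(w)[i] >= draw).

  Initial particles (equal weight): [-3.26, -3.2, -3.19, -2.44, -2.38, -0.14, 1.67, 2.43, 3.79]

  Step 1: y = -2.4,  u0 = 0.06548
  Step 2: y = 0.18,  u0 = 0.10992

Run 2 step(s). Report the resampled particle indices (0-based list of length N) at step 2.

step 1: w=[0.0223, 0.0335, 0.0357, 0.4532, 0.4554, 0.0000, 0.0000, 0.0000, 0.0000]  mean=-2.4832  Neff=2.4061  idx=[2, 3, 3, 3, 3, 4, 4, 4, 4]
step 2: w=[0.0000, 0.0549, 0.0549, 0.0549, 0.0549, 0.1951, 0.1951, 0.1951, 0.1951]  mean=-2.3932  Neff=6.0850  idx=[3, 5, 5, 6, 6, 7, 7, 8, 8]

resampled_idx = [3, 5, 5, 6, 6, 7, 7, 8, 8]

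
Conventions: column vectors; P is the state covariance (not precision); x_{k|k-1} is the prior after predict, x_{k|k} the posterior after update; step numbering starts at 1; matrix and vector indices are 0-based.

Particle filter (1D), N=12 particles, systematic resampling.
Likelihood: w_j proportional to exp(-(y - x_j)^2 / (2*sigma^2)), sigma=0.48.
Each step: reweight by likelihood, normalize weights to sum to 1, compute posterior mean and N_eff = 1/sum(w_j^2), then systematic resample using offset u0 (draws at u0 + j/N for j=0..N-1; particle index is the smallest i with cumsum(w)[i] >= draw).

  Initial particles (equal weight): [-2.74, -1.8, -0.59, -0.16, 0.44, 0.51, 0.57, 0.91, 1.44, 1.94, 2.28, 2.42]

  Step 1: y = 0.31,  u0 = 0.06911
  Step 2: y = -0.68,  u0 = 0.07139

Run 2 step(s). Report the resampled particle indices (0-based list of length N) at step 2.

resampled_idx = [0, 0, 0, 0, 1, 1, 1, 1, 2, 4, 6, 9]

step 1: w=[0.0000, 0.0000, 0.0425, 0.1525, 0.2374, 0.2258, 0.2127, 0.1128, 0.0154, 0.0008, 0.0001, 0.0000]  mean=0.4179  Neff=5.2455  idx=[3, 3, 4, 4, 4, 5, 5, 5, 6, 6, 7, 8]
step 2: w=[0.3659, 0.3659, 0.0432, 0.0432, 0.0432, 0.0304, 0.0304, 0.0304, 0.0222, 0.0222, 0.0027, 0.0000]  mean=0.0144  Neff=3.6080  idx=[0, 0, 0, 0, 1, 1, 1, 1, 2, 4, 6, 9]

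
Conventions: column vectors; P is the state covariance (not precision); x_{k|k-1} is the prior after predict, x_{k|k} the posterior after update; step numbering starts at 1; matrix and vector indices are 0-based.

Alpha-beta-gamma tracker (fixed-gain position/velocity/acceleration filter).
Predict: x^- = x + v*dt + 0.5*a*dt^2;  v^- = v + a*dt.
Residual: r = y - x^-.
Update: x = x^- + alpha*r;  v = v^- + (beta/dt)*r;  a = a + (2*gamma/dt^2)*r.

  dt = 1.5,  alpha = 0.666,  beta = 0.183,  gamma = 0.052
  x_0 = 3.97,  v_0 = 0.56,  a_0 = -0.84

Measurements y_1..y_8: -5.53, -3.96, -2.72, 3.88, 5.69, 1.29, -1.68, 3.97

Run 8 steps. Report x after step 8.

step 1: x_pred=3.8650  r=-9.3950  x^+=-2.3921  v^+=-1.8462  a^+=-1.2743
step 2: x_pred=-6.5949  r=2.6349  x^+=-4.8401  v^+=-3.4361  a^+=-1.1525
step 3: x_pred=-11.2908  r=8.5708  x^+=-5.5826  v^+=-4.1192  a^+=-0.7563
step 4: x_pred=-12.6123  r=16.4923  x^+=-1.6284  v^+=-3.2416  a^+=0.0060
step 5: x_pred=-6.4841  r=12.1741  x^+=1.6239  v^+=-1.7474  a^+=0.5687
step 6: x_pred=-0.3574  r=1.6474  x^+=0.7398  v^+=-0.6933  a^+=0.6449
step 7: x_pred=0.4253  r=-2.1053  x^+=-0.9768  v^+=0.0171  a^+=0.5475
step 8: x_pred=-0.3351  r=4.3051  x^+=2.5321  v^+=1.3637  a^+=0.7465

x_post = 2.5321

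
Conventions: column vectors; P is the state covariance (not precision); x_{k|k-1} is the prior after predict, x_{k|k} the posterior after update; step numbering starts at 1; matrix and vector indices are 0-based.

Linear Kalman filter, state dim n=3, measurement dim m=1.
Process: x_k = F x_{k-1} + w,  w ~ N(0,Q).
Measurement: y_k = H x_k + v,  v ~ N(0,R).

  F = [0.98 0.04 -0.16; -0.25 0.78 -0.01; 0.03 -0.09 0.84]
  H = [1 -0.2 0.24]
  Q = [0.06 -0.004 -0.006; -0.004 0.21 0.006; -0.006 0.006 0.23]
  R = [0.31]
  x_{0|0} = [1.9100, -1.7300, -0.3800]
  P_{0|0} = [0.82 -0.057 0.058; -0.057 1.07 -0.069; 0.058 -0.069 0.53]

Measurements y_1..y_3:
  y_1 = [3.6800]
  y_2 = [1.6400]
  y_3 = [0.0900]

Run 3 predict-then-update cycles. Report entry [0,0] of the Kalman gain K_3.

step 1: x^-=[1.8634, -1.8231, -0.1062]  P^-=[0.8410 -0.2033 -0.0079; -0.2033 0.9359 -0.1398; -0.0079 -0.1398 0.6270]  S=[1.3155]  K=[0.6688; -0.3223; 0.1297]  nu=[1.4775]  x^+=[2.8515, -2.2993, 0.0854]  P^+=[0.2526 0.0803 -0.1219; 0.0803 0.7992 -0.0848; -0.1219 -0.0848 0.6049]
step 2: x^-=[2.6888, -2.5072, 0.3642]  P^-=[0.3650 0.0275 -0.1936; 0.0275 0.6815 -0.0834; -0.1936 -0.0834 0.6698]  S=[0.6449]  K=[0.4854; -0.1997; -0.0251]  nu=[-1.6377]  x^+=[1.8939, -2.1801, 0.4053]  P^+=[0.2131 0.0900 -0.1858; 0.0900 0.6558 -0.0866; -0.1858 -0.0866 0.6694]
step 3: x^-=[1.7040, -2.1780, 0.5935]  P^-=[0.3492 0.0385 -0.2561; 0.0385 0.5877 -0.0609; -0.2561 -0.0609 0.7111]  S=[0.5912]  K=[0.4737; -0.1584; -0.1239]  nu=[-2.1920]  x^+=[0.6656, -1.8308, 0.8650]  P^+=[0.2166 0.0829 -0.2214; 0.0829 0.5728 -0.0725; -0.2214 -0.0725 0.7020]

K[0,0] = 0.4737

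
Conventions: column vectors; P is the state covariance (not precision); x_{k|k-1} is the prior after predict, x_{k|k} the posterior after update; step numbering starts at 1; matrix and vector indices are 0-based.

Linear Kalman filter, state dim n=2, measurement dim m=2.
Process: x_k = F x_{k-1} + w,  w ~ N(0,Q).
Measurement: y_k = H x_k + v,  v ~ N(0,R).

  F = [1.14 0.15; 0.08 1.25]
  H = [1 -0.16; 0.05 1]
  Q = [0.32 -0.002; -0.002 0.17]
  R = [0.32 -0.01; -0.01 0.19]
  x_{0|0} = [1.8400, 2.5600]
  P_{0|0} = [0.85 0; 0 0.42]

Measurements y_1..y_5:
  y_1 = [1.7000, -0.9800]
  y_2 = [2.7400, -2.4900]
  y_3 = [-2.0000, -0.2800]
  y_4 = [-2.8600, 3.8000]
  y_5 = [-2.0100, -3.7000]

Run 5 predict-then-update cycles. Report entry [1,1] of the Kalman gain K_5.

step 1: x^-=[2.4816, 3.3472]  P^-=[1.4341 0.1543; 0.1543 0.8317]  S=[1.7260 0.0817; 0.0817 1.0407]  K=[0.8093 0.1536; -0.0260 0.8086]  nu=[-0.2460, -4.4513]  x^+=[1.5986, -0.2458]  P^+=[0.2587 0.0082; 0.0082 0.1535]
step 2: x^-=[1.7856, -0.1793]  P^-=[0.6625 0.0621; 0.0621 0.4131]  S=[0.9732 0.0186; 0.0186 0.6110]  K=[0.6679 0.1355; -0.0172 0.6818]  nu=[0.9257, -2.4000]  x^+=[2.0787, -1.8314]  P^+=[0.2137 0.0084; 0.0084 0.1293]
step 3: x^-=[2.0951, -2.1229]  P^-=[0.6035 0.0538; 0.0538 0.3751]  S=[0.9159 0.0135; 0.0135 0.5719]  K=[0.6476 0.1315; -0.0166 0.6608]  nu=[-4.4347, 1.7382]  x^+=[-0.5483, -0.9008]  P^+=[0.2072 0.0081; 0.0081 0.1253]
step 4: x^-=[-0.7602, -1.1699]  P^-=[0.5949 0.0521; 0.0521 0.3688]  S=[0.9077 0.0124; 0.0124 0.5655]  K=[0.6444 0.1306; -0.0166 0.6571]  nu=[-2.2870, 5.0079]  x^+=[-1.5801, 2.1589]  P^+=[0.2062 0.0081; 0.0081 0.1246]
step 5: x^-=[-1.4775, 2.5722]  P^-=[0.5935 0.0517; 0.0517 0.3676]  S=[0.9064 0.0122; 0.0122 0.5643]  K=[0.6440 0.1304; -0.0166 0.6564]  nu=[-0.1209, -6.1983]  x^+=[-2.3636, -1.4947]  P^+=[0.2060 0.0080; 0.0080 0.1245]

K[1,1] = 0.6564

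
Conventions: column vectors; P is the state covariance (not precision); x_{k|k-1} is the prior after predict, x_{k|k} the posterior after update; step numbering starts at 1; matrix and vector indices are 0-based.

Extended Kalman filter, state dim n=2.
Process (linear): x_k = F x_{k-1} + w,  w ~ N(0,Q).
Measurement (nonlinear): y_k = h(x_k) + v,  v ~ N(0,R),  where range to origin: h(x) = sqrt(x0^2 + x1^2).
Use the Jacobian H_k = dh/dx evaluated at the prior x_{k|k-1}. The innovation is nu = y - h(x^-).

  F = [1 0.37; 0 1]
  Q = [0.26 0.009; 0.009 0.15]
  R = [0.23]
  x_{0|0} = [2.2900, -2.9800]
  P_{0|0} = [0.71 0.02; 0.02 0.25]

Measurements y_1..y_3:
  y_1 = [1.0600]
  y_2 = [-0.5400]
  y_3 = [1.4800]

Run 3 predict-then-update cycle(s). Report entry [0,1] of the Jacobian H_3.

H_jac[0,1] = -0.3453

step 1: x^-=[1.1874, -2.9800]  P^-=[1.0190 0.1215; 0.1215 0.4000]  H_jac=[0.3702 -0.9290]  S=[0.6313]  K=[0.4187; -0.5174]  nu=[-2.1479]  x^+=[0.2880, -1.8687]  P^+=[0.9083 0.2583; 0.2583 0.2310]
step 2: x^-=[-0.4034, -1.8687]  P^-=[1.3911 0.3527; 0.3527 0.3810]  H_jac=[-0.2110 -0.9775]  S=[0.8015]  K=[-0.7964; -0.5575]  nu=[-2.4517]  x^+=[1.5492, -0.5018]  P^+=[0.8827 -0.0032; -0.0032 0.1319]
step 3: x^-=[1.3636, -0.5018]  P^-=[1.1584 0.0546; 0.0546 0.2819]  H_jac=[0.9385 -0.3453]  S=[1.2485]  K=[0.8557; -0.0369]  nu=[0.0270]  x^+=[1.3867, -0.5028]  P^+=[0.2443 0.0941; 0.0941 0.2802]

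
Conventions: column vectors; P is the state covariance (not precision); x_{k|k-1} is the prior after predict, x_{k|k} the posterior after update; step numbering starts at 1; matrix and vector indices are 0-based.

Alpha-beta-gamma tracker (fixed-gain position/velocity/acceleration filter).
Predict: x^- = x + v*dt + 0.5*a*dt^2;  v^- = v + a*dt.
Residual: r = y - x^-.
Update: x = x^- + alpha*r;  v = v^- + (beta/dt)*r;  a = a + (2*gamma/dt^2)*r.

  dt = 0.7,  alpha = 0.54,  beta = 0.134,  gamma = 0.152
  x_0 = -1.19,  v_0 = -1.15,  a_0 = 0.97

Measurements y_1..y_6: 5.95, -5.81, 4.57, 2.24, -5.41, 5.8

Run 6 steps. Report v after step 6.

step 1: x_pred=-1.7573  r=7.7073  x^+=2.4046  v^+=1.0044  a^+=5.7517
step 2: x_pred=4.5169  r=-10.3269  x^+=-1.0596  v^+=3.0537  a^+=-0.6552
step 3: x_pred=0.9175  r=3.6525  x^+=2.8898  v^+=3.2943  a^+=1.6109
step 4: x_pred=5.5905  r=-3.3505  x^+=3.7812  v^+=3.7806  a^+=-0.4678
step 5: x_pred=6.3130  r=-11.7230  x^+=-0.0174  v^+=1.2090  a^+=-7.7409
step 6: x_pred=-1.0676  r=6.8676  x^+=2.6409  v^+=-2.8950  a^+=-3.4801

v_post = -2.8950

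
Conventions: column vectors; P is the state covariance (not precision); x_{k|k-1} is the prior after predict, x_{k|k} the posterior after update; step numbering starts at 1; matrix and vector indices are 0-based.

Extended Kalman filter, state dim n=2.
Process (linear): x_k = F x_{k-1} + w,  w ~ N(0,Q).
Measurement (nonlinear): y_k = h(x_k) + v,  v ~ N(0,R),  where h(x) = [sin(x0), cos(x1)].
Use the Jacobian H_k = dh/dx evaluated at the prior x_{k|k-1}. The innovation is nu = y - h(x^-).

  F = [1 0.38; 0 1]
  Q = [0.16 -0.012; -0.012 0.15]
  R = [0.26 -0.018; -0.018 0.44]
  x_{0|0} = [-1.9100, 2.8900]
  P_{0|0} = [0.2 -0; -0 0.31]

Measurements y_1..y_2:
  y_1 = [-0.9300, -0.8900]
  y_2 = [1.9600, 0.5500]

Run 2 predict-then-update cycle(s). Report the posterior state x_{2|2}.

step 1: x^-=[-0.8118, 2.8900]  P^-=[0.4048 0.1058; 0.1058 0.4600]  H_jac=[0.6882 0.0000; 0.0000 -0.2489]  S=[0.4517 -0.0361; -0.0361 0.4685]  K=[0.6160 -0.0087; 0.1425 -0.2334]  nu=[-0.2045, 0.0785]  x^+=[-0.9384, 2.8425]  P^+=[0.2329 0.0600; 0.0600 0.4229]
step 2: x^-=[0.1417, 2.8425]  P^-=[0.4996 0.2086; 0.2086 0.5729]  H_jac=[0.9900 0.0000; 0.0000 -0.2946]  S=[0.7496 -0.0789; -0.0789 0.4897]  K=[0.6577 -0.0196; 0.2434 -0.3055]  nu=[1.8187, 1.5056]  x^+=[1.3084, 2.8253]  P^+=[0.1731 0.0695; 0.0695 0.4711]

x_post = [1.3084, 2.8253]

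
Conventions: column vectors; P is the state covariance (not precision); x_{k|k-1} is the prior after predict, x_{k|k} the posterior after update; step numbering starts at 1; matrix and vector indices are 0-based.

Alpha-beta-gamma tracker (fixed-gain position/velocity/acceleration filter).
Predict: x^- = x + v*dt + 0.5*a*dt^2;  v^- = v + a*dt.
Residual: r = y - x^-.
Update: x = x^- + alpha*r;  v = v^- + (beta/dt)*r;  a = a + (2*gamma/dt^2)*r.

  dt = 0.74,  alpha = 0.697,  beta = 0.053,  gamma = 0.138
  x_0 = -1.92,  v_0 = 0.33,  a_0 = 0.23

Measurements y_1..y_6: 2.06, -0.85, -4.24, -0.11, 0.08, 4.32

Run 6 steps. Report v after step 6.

v_post = -1.3679

step 1: x_pred=-1.6128  r=3.6728  x^+=0.9471  v^+=0.7633  a^+=2.0812
step 2: x_pred=2.0818  r=-2.9318  x^+=0.0383  v^+=2.0933  a^+=0.6035
step 3: x_pred=1.7526  r=-5.9926  x^+=-2.4242  v^+=2.1107  a^+=-2.4169
step 4: x_pred=-1.5240  r=1.4140  x^+=-0.5385  v^+=0.4235  a^+=-1.7042
step 5: x_pred=-0.6917  r=0.7717  x^+=-0.1538  v^+=-0.7823  a^+=-1.3153
step 6: x_pred=-1.0928  r=5.4128  x^+=2.6799  v^+=-1.3679  a^+=1.4129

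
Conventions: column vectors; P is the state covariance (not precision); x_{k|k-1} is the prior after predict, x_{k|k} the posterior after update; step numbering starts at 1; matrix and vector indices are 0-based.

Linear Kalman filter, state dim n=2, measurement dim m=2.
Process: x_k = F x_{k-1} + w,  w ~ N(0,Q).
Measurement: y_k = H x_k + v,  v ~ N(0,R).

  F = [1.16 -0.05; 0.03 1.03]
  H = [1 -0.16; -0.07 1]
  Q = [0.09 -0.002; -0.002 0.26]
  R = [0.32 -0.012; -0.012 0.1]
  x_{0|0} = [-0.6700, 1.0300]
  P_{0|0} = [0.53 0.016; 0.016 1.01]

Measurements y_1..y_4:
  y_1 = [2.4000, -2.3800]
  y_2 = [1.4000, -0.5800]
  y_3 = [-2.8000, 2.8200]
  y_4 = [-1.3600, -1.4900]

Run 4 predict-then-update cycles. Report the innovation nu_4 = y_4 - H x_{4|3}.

step 1: x^-=[-0.8287, 1.0408]  P^-=[0.8038 -0.0165; -0.0165 1.3330]  S=[1.1632 -0.2982; -0.2982 1.4392]  K=[0.7185 0.0983; 0.0424 0.9358]  nu=[3.3952, -3.4788]  x^+=[1.2687, -2.0706]  P^+=[0.2315 0.0174; 0.0174 0.0943]
step 2: x^-=[1.5753, -2.0947]  P^-=[0.3998 0.0220; 0.0220 0.3613]  S=[0.7220 -0.0756; -0.0756 0.4602]  K=[0.5570 0.0784; 0.0328 0.7872]  nu=[-0.5104, 1.6250]  x^+=[1.4184, -0.8323]  P^+=[0.1795 0.0137; 0.0137 0.0793]
step 3: x^-=[1.6869, -0.8147]  P^-=[0.3302 0.0165; 0.0165 0.3451]  S=[0.6537 -0.0736; -0.0736 0.4444]  K=[0.5088 0.0695; 0.0285 0.7787]  nu=[-4.6173, 3.7528]  x^+=[-0.4017, 1.9759]  P^+=[0.1640 0.0123; 0.0123 0.0784]
step 4: x^-=[-0.5648, 2.0231]  P^-=[0.3094 0.0144; 0.0144 0.3441]  S=[0.6336 -0.0742; -0.0742 0.4436]  K=[0.4924 0.0659; 0.0269 0.7779]  nu=[-0.4715, -3.5526]  x^+=[-1.0311, -0.7532]  P^+=[0.1587 0.0118; 0.0118 0.0783]

innov = [-0.4715, -3.5526]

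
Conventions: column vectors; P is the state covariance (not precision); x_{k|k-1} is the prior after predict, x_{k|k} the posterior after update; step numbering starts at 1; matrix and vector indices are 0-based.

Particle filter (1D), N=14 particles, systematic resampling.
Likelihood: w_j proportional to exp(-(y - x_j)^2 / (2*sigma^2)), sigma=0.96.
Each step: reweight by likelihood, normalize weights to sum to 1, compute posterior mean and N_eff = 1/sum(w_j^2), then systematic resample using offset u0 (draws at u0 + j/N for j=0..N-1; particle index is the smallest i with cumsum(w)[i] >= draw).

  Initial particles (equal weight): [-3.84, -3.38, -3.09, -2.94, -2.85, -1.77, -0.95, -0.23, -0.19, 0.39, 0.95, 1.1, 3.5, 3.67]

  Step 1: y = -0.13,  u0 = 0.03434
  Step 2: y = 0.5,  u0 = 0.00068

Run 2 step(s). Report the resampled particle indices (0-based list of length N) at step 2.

resampled_idx = [0, 3, 3, 4, 5, 6, 7, 8, 9, 10, 10, 11, 12, 13]

step 1: w=[0.0001, 0.0007, 0.0018, 0.0029, 0.0038, 0.0484, 0.1447, 0.2072, 0.2079, 0.1799, 0.1107, 0.0917, 0.0002, 0.0001]  mean=-0.0608  Neff=6.1536  idx=[5, 6, 6, 7, 7, 7, 8, 8, 8, 9, 9, 10, 10, 11]
step 2: w=[0.0062, 0.0324, 0.0324, 0.0759, 0.0759, 0.0759, 0.0783, 0.0783, 0.0783, 0.1007, 0.1007, 0.0908, 0.0908, 0.0834]  mean=0.1733  Neff=12.2637  idx=[0, 3, 3, 4, 5, 6, 7, 8, 9, 10, 10, 11, 12, 13]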